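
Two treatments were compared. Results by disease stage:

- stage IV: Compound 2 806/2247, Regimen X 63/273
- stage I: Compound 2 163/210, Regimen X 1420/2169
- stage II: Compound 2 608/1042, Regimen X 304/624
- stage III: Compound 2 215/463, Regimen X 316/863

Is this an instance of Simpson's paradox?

Yes

Stage IV: Compound 2 806/2247 = 35.9%, Regimen X 63/273 = 23.1% → Compound 2
Stage I: Compound 2 163/210 = 77.6%, Regimen X 1420/2169 = 65.5% → Compound 2
Stage II: Compound 2 608/1042 = 58.3%, Regimen X 304/624 = 48.7% → Compound 2
Stage III: Compound 2 215/463 = 46.4%, Regimen X 316/863 = 36.6% → Compound 2
Overall: Compound 2 1792/3962 = 45.2%, Regimen X 2103/3929 = 53.5% → Regimen X
Compound 2 wins each disease group but Regimen X wins overall — the comparison reverses. Compound 2's patients skew toward stage IV, which has a lower base rate.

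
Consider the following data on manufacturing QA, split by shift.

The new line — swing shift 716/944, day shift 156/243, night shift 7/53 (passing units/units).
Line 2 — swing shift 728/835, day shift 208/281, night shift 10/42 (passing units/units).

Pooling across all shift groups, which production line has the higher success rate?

Swing shift: the new line 716/944 = 75.8%, Line 2 728/835 = 87.2% → Line 2
Day shift: the new line 156/243 = 64.2%, Line 2 208/281 = 74.0% → Line 2
Night shift: the new line 7/53 = 13.2%, Line 2 10/42 = 23.8% → Line 2
Overall: the new line 879/1240 = 70.9%, Line 2 946/1158 = 81.7% → Line 2

Line 2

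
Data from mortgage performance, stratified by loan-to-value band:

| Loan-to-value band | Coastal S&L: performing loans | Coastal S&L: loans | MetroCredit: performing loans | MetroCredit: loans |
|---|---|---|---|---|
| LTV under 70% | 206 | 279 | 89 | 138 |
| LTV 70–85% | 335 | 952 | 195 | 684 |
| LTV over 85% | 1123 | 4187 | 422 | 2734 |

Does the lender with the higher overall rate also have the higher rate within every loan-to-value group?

LTV under 70%: Coastal S&L 206/279 = 73.8%, MetroCredit 89/138 = 64.5% → Coastal S&L
LTV 70–85%: Coastal S&L 335/952 = 35.2%, MetroCredit 195/684 = 28.5% → Coastal S&L
LTV over 85%: Coastal S&L 1123/4187 = 26.8%, MetroCredit 422/2734 = 15.4% → Coastal S&L
Overall: Coastal S&L 1664/5418 = 30.7%, MetroCredit 706/3556 = 19.9% → Coastal S&L
Coastal S&L wins overall and in every loan-to-value group — no reversal.

Yes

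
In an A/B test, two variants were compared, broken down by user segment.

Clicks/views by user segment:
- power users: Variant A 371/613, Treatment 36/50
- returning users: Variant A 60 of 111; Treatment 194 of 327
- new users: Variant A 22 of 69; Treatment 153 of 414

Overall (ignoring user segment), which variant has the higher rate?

Power users: Variant A 371/613 = 60.5%, Treatment 36/50 = 72.0% → Treatment
Returning users: Variant A 60/111 = 54.1%, Treatment 194/327 = 59.3% → Treatment
New users: Variant A 22/69 = 31.9%, Treatment 153/414 = 37.0% → Treatment
Overall: Variant A 453/793 = 57.1%, Treatment 383/791 = 48.4% → Variant A
(Treatment wins every user group but Variant A wins overall — Treatment's views skew toward the low-rate new users group.)

Variant A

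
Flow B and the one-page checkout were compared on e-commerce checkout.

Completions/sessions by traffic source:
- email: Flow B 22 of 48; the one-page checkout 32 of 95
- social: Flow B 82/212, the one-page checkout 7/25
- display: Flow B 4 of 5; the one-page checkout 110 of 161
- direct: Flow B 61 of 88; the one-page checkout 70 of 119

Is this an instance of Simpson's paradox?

Email: Flow B 22/48 = 45.8%, the one-page checkout 32/95 = 33.7% → Flow B
Social: Flow B 82/212 = 38.7%, the one-page checkout 7/25 = 28.0% → Flow B
Display: Flow B 4/5 = 80.0%, the one-page checkout 110/161 = 68.3% → Flow B
Direct: Flow B 61/88 = 69.3%, the one-page checkout 70/119 = 58.8% → Flow B
Overall: Flow B 169/353 = 47.9%, the one-page checkout 219/400 = 54.8% → the one-page checkout
Flow B wins each traffic group but the one-page checkout wins overall — the comparison reverses. Flow B's sessions skew toward social, which has a lower base rate.

Yes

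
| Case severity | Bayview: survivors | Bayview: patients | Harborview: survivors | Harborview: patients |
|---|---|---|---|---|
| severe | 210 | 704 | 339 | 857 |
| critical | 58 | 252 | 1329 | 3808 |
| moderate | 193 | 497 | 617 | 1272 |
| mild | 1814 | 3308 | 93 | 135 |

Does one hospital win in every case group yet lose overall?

Yes

Severe: Bayview 210/704 = 29.8%, Harborview 339/857 = 39.6% → Harborview
Critical: Bayview 58/252 = 23.0%, Harborview 1329/3808 = 34.9% → Harborview
Moderate: Bayview 193/497 = 38.8%, Harborview 617/1272 = 48.5% → Harborview
Mild: Bayview 1814/3308 = 54.8%, Harborview 93/135 = 68.9% → Harborview
Overall: Bayview 2275/4761 = 47.8%, Harborview 2378/6072 = 39.2% → Bayview
Harborview wins each case group but Bayview wins overall — the comparison reverses. Harborview's patients skew toward critical, which has a lower base rate.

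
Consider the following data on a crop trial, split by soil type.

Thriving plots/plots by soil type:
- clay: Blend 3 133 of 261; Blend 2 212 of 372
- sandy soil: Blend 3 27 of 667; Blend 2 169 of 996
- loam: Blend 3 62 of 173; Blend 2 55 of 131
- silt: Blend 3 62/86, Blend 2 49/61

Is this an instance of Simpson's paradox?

No

Clay: Blend 3 133/261 = 51.0%, Blend 2 212/372 = 57.0% → Blend 2
Sandy soil: Blend 3 27/667 = 4.0%, Blend 2 169/996 = 17.0% → Blend 2
Loam: Blend 3 62/173 = 35.8%, Blend 2 55/131 = 42.0% → Blend 2
Silt: Blend 3 62/86 = 72.1%, Blend 2 49/61 = 80.3% → Blend 2
Overall: Blend 3 284/1187 = 23.9%, Blend 2 485/1560 = 31.1% → Blend 2
Blend 2 wins overall and in every soil group — no reversal.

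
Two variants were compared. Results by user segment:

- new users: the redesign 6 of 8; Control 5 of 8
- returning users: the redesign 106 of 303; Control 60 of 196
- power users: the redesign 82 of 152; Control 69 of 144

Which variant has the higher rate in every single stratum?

New users: the redesign 6/8 = 75.0%, Control 5/8 = 62.5% → the redesign
Returning users: the redesign 106/303 = 35.0%, Control 60/196 = 30.6% → the redesign
Power users: the redesign 82/152 = 53.9%, Control 69/144 = 47.9% → the redesign
The redesign has the higher rate in all 3 groups.

the redesign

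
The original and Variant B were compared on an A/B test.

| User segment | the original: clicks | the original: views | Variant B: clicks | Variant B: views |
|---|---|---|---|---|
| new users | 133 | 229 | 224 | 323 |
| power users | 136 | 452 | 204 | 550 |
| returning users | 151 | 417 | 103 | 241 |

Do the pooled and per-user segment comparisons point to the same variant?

Yes

New users: the original 133/229 = 58.1%, Variant B 224/323 = 69.3% → Variant B
Power users: the original 136/452 = 30.1%, Variant B 204/550 = 37.1% → Variant B
Returning users: the original 151/417 = 36.2%, Variant B 103/241 = 42.7% → Variant B
Overall: the original 420/1098 = 38.3%, Variant B 531/1114 = 47.7% → Variant B
Variant B wins overall and in every user group — no reversal.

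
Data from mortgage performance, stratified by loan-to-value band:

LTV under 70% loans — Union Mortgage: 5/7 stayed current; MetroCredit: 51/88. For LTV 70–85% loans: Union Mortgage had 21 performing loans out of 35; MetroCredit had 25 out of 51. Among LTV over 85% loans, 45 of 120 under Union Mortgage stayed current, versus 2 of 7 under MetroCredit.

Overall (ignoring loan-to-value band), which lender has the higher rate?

LTV under 70%: Union Mortgage 5/7 = 71.4%, MetroCredit 51/88 = 58.0% → Union Mortgage
LTV 70–85%: Union Mortgage 21/35 = 60.0%, MetroCredit 25/51 = 49.0% → Union Mortgage
LTV over 85%: Union Mortgage 45/120 = 37.5%, MetroCredit 2/7 = 28.6% → Union Mortgage
Overall: Union Mortgage 71/162 = 43.8%, MetroCredit 78/146 = 53.4% → MetroCredit
(Union Mortgage wins every loan-to-value group but MetroCredit wins overall — Union Mortgage's loans skew toward the low-rate LTV over 85% group.)

MetroCredit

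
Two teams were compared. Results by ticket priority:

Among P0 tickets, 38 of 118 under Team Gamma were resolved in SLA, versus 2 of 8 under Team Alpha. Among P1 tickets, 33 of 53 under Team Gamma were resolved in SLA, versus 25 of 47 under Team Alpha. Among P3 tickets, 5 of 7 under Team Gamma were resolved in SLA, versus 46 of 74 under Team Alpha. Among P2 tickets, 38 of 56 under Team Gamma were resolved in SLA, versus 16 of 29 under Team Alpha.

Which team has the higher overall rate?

P0: Team Gamma 38/118 = 32.2%, Team Alpha 2/8 = 25.0% → Team Gamma
P1: Team Gamma 33/53 = 62.3%, Team Alpha 25/47 = 53.2% → Team Gamma
P3: Team Gamma 5/7 = 71.4%, Team Alpha 46/74 = 62.2% → Team Gamma
P2: Team Gamma 38/56 = 67.9%, Team Alpha 16/29 = 55.2% → Team Gamma
Overall: Team Gamma 114/234 = 48.7%, Team Alpha 89/158 = 56.3% → Team Alpha
(Team Gamma wins every ticket group but Team Alpha wins overall — Team Gamma's tickets skew toward the low-rate P0 group.)

Team Alpha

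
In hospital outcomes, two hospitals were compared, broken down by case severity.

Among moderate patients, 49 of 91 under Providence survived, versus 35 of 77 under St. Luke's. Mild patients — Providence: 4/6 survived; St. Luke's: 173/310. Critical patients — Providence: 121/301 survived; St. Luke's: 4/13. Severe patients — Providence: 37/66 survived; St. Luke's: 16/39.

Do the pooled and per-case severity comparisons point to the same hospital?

No

Moderate: Providence 49/91 = 53.8%, St. Luke's 35/77 = 45.5% → Providence
Mild: Providence 4/6 = 66.7%, St. Luke's 173/310 = 55.8% → Providence
Critical: Providence 121/301 = 40.2%, St. Luke's 4/13 = 30.8% → Providence
Severe: Providence 37/66 = 56.1%, St. Luke's 16/39 = 41.0% → Providence
Overall: Providence 211/464 = 45.5%, St. Luke's 228/439 = 51.9% → St. Luke's
Providence wins each case group but St. Luke's wins overall — the comparison reverses. Providence's patients skew toward critical, which has a lower base rate.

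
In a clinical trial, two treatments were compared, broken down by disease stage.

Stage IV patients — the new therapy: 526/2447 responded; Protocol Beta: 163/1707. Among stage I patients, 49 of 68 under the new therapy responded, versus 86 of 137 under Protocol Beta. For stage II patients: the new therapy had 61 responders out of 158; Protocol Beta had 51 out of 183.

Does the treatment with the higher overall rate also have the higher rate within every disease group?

Yes

Stage IV: the new therapy 526/2447 = 21.5%, Protocol Beta 163/1707 = 9.5% → the new therapy
Stage I: the new therapy 49/68 = 72.1%, Protocol Beta 86/137 = 62.8% → the new therapy
Stage II: the new therapy 61/158 = 38.6%, Protocol Beta 51/183 = 27.9% → the new therapy
Overall: the new therapy 636/2673 = 23.8%, Protocol Beta 300/2027 = 14.8% → the new therapy
The new therapy wins overall and in every disease group — no reversal.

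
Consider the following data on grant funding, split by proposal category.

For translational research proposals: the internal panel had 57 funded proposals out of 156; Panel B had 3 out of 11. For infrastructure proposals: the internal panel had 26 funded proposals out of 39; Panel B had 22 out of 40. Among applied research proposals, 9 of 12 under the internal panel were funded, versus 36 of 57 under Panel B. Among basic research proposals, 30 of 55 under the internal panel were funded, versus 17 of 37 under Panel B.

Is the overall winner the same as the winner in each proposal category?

Translational research: the internal panel 57/156 = 36.5%, Panel B 3/11 = 27.3% → the internal panel
Infrastructure: the internal panel 26/39 = 66.7%, Panel B 22/40 = 55.0% → the internal panel
Applied research: the internal panel 9/12 = 75.0%, Panel B 36/57 = 63.2% → the internal panel
Basic research: the internal panel 30/55 = 54.5%, Panel B 17/37 = 45.9% → the internal panel
Overall: the internal panel 122/262 = 46.6%, Panel B 78/145 = 53.8% → Panel B
The internal panel wins each proposal group but Panel B wins overall — the comparison reverses. The internal panel's proposals skew toward translational research, which has a lower base rate.

No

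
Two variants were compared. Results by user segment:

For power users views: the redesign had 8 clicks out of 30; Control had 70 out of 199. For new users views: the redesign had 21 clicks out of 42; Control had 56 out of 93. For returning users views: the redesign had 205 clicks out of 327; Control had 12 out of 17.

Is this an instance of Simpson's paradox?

Yes

Power users: the redesign 8/30 = 26.7%, Control 70/199 = 35.2% → Control
New users: the redesign 21/42 = 50.0%, Control 56/93 = 60.2% → Control
Returning users: the redesign 205/327 = 62.7%, Control 12/17 = 70.6% → Control
Overall: the redesign 234/399 = 58.6%, Control 138/309 = 44.7% → the redesign
Control wins each user group but the redesign wins overall — the comparison reverses. Control's views skew toward power users, which has a lower base rate.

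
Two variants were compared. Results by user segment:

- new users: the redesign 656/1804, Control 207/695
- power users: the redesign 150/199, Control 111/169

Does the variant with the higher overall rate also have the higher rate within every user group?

Yes

New users: the redesign 656/1804 = 36.4%, Control 207/695 = 29.8% → the redesign
Power users: the redesign 150/199 = 75.4%, Control 111/169 = 65.7% → the redesign
Overall: the redesign 806/2003 = 40.2%, Control 318/864 = 36.8% → the redesign
The redesign wins overall and in every user group — no reversal.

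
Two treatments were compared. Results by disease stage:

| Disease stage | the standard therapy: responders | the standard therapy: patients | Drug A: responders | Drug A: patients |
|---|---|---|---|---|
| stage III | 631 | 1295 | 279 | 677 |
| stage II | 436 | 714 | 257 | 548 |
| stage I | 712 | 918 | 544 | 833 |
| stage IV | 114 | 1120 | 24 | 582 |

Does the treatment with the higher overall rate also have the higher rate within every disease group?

Yes

Stage III: the standard therapy 631/1295 = 48.7%, Drug A 279/677 = 41.2% → the standard therapy
Stage II: the standard therapy 436/714 = 61.1%, Drug A 257/548 = 46.9% → the standard therapy
Stage I: the standard therapy 712/918 = 77.6%, Drug A 544/833 = 65.3% → the standard therapy
Stage IV: the standard therapy 114/1120 = 10.2%, Drug A 24/582 = 4.1% → the standard therapy
Overall: the standard therapy 1893/4047 = 46.8%, Drug A 1104/2640 = 41.8% → the standard therapy
The standard therapy wins overall and in every disease group — no reversal.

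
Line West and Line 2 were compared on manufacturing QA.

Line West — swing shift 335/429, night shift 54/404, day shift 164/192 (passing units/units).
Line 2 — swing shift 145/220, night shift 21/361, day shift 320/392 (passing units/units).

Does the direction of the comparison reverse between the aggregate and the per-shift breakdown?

Swing shift: Line West 335/429 = 78.1%, Line 2 145/220 = 65.9% → Line West
Night shift: Line West 54/404 = 13.4%, Line 2 21/361 = 5.8% → Line West
Day shift: Line West 164/192 = 85.4%, Line 2 320/392 = 81.6% → Line West
Overall: Line West 553/1025 = 54.0%, Line 2 486/973 = 49.9% → Line West
Line West wins overall and in every shift group — no reversal.

No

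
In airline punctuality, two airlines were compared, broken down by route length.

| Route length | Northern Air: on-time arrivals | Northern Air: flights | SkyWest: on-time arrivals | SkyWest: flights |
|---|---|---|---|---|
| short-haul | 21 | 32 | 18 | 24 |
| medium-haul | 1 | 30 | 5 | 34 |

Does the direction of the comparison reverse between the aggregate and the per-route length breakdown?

No

Short-haul: Northern Air 21/32 = 65.6%, SkyWest 18/24 = 75.0% → SkyWest
Medium-haul: Northern Air 1/30 = 3.3%, SkyWest 5/34 = 14.7% → SkyWest
Overall: Northern Air 22/62 = 35.5%, SkyWest 23/58 = 39.7% → SkyWest
SkyWest wins overall and in every route group — no reversal.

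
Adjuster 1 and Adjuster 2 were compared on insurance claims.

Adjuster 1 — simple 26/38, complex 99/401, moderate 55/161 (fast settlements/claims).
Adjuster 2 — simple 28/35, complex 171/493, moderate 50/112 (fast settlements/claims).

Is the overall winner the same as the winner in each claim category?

Yes

Simple: Adjuster 1 26/38 = 68.4%, Adjuster 2 28/35 = 80.0% → Adjuster 2
Complex: Adjuster 1 99/401 = 24.7%, Adjuster 2 171/493 = 34.7% → Adjuster 2
Moderate: Adjuster 1 55/161 = 34.2%, Adjuster 2 50/112 = 44.6% → Adjuster 2
Overall: Adjuster 1 180/600 = 30.0%, Adjuster 2 249/640 = 38.9% → Adjuster 2
Adjuster 2 wins overall and in every claim group — no reversal.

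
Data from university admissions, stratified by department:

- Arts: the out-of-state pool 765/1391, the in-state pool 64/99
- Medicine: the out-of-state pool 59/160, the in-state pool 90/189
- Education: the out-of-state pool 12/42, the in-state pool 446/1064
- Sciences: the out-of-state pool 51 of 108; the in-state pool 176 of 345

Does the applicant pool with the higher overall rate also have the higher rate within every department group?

No

Arts: the out-of-state pool 765/1391 = 55.0%, the in-state pool 64/99 = 64.6% → the in-state pool
Medicine: the out-of-state pool 59/160 = 36.9%, the in-state pool 90/189 = 47.6% → the in-state pool
Education: the out-of-state pool 12/42 = 28.6%, the in-state pool 446/1064 = 41.9% → the in-state pool
Sciences: the out-of-state pool 51/108 = 47.2%, the in-state pool 176/345 = 51.0% → the in-state pool
Overall: the out-of-state pool 887/1701 = 52.1%, the in-state pool 776/1697 = 45.7% → the out-of-state pool
The in-state pool wins each department group but the out-of-state pool wins overall — the comparison reverses. The in-state pool's applicants skew toward Education, which has a lower base rate.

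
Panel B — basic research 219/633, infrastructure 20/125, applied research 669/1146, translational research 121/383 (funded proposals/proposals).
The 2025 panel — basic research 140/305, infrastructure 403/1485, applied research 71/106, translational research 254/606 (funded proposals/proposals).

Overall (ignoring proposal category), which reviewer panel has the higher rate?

Panel B

Basic research: Panel B 219/633 = 34.6%, the 2025 panel 140/305 = 45.9% → the 2025 panel
Infrastructure: Panel B 20/125 = 16.0%, the 2025 panel 403/1485 = 27.1% → the 2025 panel
Applied research: Panel B 669/1146 = 58.4%, the 2025 panel 71/106 = 67.0% → the 2025 panel
Translational research: Panel B 121/383 = 31.6%, the 2025 panel 254/606 = 41.9% → the 2025 panel
Overall: Panel B 1029/2287 = 45.0%, the 2025 panel 868/2502 = 34.7% → Panel B
(The 2025 panel wins every proposal group but Panel B wins overall — the 2025 panel's proposals skew toward the low-rate infrastructure group.)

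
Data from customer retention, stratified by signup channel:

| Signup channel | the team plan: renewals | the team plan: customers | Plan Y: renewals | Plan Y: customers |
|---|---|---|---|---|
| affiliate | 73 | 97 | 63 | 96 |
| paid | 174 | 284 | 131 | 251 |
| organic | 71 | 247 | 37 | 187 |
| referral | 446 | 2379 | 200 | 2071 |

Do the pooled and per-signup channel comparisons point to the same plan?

Affiliate: the team plan 73/97 = 75.3%, Plan Y 63/96 = 65.6% → the team plan
Paid: the team plan 174/284 = 61.3%, Plan Y 131/251 = 52.2% → the team plan
Organic: the team plan 71/247 = 28.7%, Plan Y 37/187 = 19.8% → the team plan
Referral: the team plan 446/2379 = 18.7%, Plan Y 200/2071 = 9.7% → the team plan
Overall: the team plan 764/3007 = 25.4%, Plan Y 431/2605 = 16.5% → the team plan
The team plan wins overall and in every signup group — no reversal.

Yes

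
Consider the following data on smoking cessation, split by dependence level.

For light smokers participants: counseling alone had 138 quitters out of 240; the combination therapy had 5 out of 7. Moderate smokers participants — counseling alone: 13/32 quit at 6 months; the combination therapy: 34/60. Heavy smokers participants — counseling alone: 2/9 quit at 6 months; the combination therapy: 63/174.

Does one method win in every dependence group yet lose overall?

Yes

Light smokers: counseling alone 138/240 = 57.5%, the combination therapy 5/7 = 71.4% → the combination therapy
Moderate smokers: counseling alone 13/32 = 40.6%, the combination therapy 34/60 = 56.7% → the combination therapy
Heavy smokers: counseling alone 2/9 = 22.2%, the combination therapy 63/174 = 36.2% → the combination therapy
Overall: counseling alone 153/281 = 54.4%, the combination therapy 102/241 = 42.3% → counseling alone
The combination therapy wins each dependence group but counseling alone wins overall — the comparison reverses. The combination therapy's participants skew toward heavy smokers, which has a lower base rate.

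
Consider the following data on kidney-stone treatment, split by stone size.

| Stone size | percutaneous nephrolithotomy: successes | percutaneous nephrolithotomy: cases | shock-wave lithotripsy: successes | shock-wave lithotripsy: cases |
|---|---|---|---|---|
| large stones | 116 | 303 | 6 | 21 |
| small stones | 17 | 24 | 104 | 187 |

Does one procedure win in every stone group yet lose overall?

Yes

Large stones: percutaneous nephrolithotomy 116/303 = 38.3%, shock-wave lithotripsy 6/21 = 28.6% → percutaneous nephrolithotomy
Small stones: percutaneous nephrolithotomy 17/24 = 70.8%, shock-wave lithotripsy 104/187 = 55.6% → percutaneous nephrolithotomy
Overall: percutaneous nephrolithotomy 133/327 = 40.7%, shock-wave lithotripsy 110/208 = 52.9% → shock-wave lithotripsy
Percutaneous nephrolithotomy wins each stone group but shock-wave lithotripsy wins overall — the comparison reverses. Percutaneous nephrolithotomy's cases skew toward large stones, which has a lower base rate.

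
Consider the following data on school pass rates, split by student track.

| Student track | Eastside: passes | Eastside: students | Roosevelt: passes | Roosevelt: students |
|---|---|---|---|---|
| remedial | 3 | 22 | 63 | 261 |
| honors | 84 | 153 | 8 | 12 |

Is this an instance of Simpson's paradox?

Remedial: Eastside 3/22 = 13.6%, Roosevelt 63/261 = 24.1% → Roosevelt
Honors: Eastside 84/153 = 54.9%, Roosevelt 8/12 = 66.7% → Roosevelt
Overall: Eastside 87/175 = 49.7%, Roosevelt 71/273 = 26.0% → Eastside
Roosevelt wins each student group but Eastside wins overall — the comparison reverses. Roosevelt's students skew toward remedial, which has a lower base rate.

Yes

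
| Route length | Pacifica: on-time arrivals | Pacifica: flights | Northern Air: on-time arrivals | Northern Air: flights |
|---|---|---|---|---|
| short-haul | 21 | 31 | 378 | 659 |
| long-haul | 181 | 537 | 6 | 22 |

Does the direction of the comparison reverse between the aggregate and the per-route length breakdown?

Short-haul: Pacifica 21/31 = 67.7%, Northern Air 378/659 = 57.4% → Pacifica
Long-haul: Pacifica 181/537 = 33.7%, Northern Air 6/22 = 27.3% → Pacifica
Overall: Pacifica 202/568 = 35.6%, Northern Air 384/681 = 56.4% → Northern Air
Pacifica wins each route group but Northern Air wins overall — the comparison reverses. Pacifica's flights skew toward long-haul, which has a lower base rate.

Yes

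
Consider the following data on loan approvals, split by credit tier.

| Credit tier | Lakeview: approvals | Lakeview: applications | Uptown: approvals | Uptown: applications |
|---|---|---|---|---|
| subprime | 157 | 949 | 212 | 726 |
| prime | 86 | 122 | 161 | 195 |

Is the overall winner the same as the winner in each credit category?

Yes

Subprime: Lakeview 157/949 = 16.5%, Uptown 212/726 = 29.2% → Uptown
Prime: Lakeview 86/122 = 70.5%, Uptown 161/195 = 82.6% → Uptown
Overall: Lakeview 243/1071 = 22.7%, Uptown 373/921 = 40.5% → Uptown
Uptown wins overall and in every credit group — no reversal.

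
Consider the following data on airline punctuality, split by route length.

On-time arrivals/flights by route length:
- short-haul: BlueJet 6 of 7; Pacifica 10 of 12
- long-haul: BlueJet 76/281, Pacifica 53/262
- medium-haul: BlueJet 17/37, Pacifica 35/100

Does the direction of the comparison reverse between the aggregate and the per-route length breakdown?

Short-haul: BlueJet 6/7 = 85.7%, Pacifica 10/12 = 83.3% → BlueJet
Long-haul: BlueJet 76/281 = 27.0%, Pacifica 53/262 = 20.2% → BlueJet
Medium-haul: BlueJet 17/37 = 45.9%, Pacifica 35/100 = 35.0% → BlueJet
Overall: BlueJet 99/325 = 30.5%, Pacifica 98/374 = 26.2% → BlueJet
BlueJet wins overall and in every route group — no reversal.

No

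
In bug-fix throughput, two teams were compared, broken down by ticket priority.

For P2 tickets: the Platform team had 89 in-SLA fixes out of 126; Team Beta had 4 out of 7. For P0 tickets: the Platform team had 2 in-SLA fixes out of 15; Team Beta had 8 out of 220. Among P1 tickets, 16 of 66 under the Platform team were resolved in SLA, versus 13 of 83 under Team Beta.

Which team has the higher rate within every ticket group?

the Platform team

P2: the Platform team 89/126 = 70.6%, Team Beta 4/7 = 57.1% → the Platform team
P0: the Platform team 2/15 = 13.3%, Team Beta 8/220 = 3.6% → the Platform team
P1: the Platform team 16/66 = 24.2%, Team Beta 13/83 = 15.7% → the Platform team
The Platform team has the higher rate in all 3 groups.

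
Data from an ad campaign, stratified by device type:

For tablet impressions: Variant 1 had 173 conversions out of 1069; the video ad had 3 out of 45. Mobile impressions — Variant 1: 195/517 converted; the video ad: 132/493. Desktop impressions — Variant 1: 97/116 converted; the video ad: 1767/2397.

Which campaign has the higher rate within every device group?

Variant 1

Tablet: Variant 1 173/1069 = 16.2%, the video ad 3/45 = 6.7% → Variant 1
Mobile: Variant 1 195/517 = 37.7%, the video ad 132/493 = 26.8% → Variant 1
Desktop: Variant 1 97/116 = 83.6%, the video ad 1767/2397 = 73.7% → Variant 1
Variant 1 has the higher rate in all 3 groups.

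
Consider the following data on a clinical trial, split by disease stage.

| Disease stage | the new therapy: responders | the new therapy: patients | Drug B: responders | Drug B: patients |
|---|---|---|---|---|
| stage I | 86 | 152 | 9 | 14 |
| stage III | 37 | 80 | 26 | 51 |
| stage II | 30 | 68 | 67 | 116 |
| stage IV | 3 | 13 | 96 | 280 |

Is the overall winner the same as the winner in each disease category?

Stage I: the new therapy 86/152 = 56.6%, Drug B 9/14 = 64.3% → Drug B
Stage III: the new therapy 37/80 = 46.2%, Drug B 26/51 = 51.0% → Drug B
Stage II: the new therapy 30/68 = 44.1%, Drug B 67/116 = 57.8% → Drug B
Stage IV: the new therapy 3/13 = 23.1%, Drug B 96/280 = 34.3% → Drug B
Overall: the new therapy 156/313 = 49.8%, Drug B 198/461 = 43.0% → the new therapy
Drug B wins each disease group but the new therapy wins overall — the comparison reverses. Drug B's patients skew toward stage IV, which has a lower base rate.

No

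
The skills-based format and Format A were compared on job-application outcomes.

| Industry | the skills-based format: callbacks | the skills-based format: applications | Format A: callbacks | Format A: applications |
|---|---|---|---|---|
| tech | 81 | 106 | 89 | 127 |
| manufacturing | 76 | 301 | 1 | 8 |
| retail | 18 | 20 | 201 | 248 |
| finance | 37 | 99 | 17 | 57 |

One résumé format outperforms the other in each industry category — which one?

the skills-based format

Tech: the skills-based format 81/106 = 76.4%, Format A 89/127 = 70.1% → the skills-based format
Manufacturing: the skills-based format 76/301 = 25.2%, Format A 1/8 = 12.5% → the skills-based format
Retail: the skills-based format 18/20 = 90.0%, Format A 201/248 = 81.0% → the skills-based format
Finance: the skills-based format 37/99 = 37.4%, Format A 17/57 = 29.8% → the skills-based format
The skills-based format has the higher rate in all 4 groups.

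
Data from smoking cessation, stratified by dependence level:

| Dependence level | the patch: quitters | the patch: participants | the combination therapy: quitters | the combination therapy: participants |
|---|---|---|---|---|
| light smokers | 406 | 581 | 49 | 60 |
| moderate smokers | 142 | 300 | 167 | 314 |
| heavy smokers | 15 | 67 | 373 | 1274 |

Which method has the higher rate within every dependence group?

the combination therapy

Light smokers: the patch 406/581 = 69.9%, the combination therapy 49/60 = 81.7% → the combination therapy
Moderate smokers: the patch 142/300 = 47.3%, the combination therapy 167/314 = 53.2% → the combination therapy
Heavy smokers: the patch 15/67 = 22.4%, the combination therapy 373/1274 = 29.3% → the combination therapy
The combination therapy has the higher rate in all 3 groups.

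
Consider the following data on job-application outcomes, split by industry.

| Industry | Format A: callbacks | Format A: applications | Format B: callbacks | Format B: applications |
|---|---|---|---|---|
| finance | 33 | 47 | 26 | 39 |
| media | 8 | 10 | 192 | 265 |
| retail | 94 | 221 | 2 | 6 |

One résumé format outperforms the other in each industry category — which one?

Finance: Format A 33/47 = 70.2%, Format B 26/39 = 66.7% → Format A
Media: Format A 8/10 = 80.0%, Format B 192/265 = 72.5% → Format A
Retail: Format A 94/221 = 42.5%, Format B 2/6 = 33.3% → Format A
Format A has the higher rate in all 3 groups.

Format A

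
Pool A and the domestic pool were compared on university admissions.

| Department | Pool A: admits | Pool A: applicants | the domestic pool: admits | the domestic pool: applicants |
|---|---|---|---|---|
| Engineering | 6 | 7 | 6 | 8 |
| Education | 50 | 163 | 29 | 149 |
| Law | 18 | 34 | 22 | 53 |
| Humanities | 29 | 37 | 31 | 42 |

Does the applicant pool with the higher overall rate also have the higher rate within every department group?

Engineering: Pool A 6/7 = 85.7%, the domestic pool 6/8 = 75.0% → Pool A
Education: Pool A 50/163 = 30.7%, the domestic pool 29/149 = 19.5% → Pool A
Law: Pool A 18/34 = 52.9%, the domestic pool 22/53 = 41.5% → Pool A
Humanities: Pool A 29/37 = 78.4%, the domestic pool 31/42 = 73.8% → Pool A
Overall: Pool A 103/241 = 42.7%, the domestic pool 88/252 = 34.9% → Pool A
Pool A wins overall and in every department group — no reversal.

Yes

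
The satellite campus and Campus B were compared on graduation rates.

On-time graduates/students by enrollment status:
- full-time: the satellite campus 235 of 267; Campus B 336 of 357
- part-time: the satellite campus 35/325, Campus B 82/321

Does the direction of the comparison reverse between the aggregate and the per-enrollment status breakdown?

Full-time: the satellite campus 235/267 = 88.0%, Campus B 336/357 = 94.1% → Campus B
Part-time: the satellite campus 35/325 = 10.8%, Campus B 82/321 = 25.5% → Campus B
Overall: the satellite campus 270/592 = 45.6%, Campus B 418/678 = 61.7% → Campus B
Campus B wins overall and in every enrollment group — no reversal.

No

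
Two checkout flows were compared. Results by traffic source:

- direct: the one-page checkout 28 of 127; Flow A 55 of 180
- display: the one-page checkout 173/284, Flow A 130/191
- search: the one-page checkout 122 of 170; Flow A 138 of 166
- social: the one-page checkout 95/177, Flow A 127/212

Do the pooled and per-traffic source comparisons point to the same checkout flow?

Direct: the one-page checkout 28/127 = 22.0%, Flow A 55/180 = 30.6% → Flow A
Display: the one-page checkout 173/284 = 60.9%, Flow A 130/191 = 68.1% → Flow A
Search: the one-page checkout 122/170 = 71.8%, Flow A 138/166 = 83.1% → Flow A
Social: the one-page checkout 95/177 = 53.7%, Flow A 127/212 = 59.9% → Flow A
Overall: the one-page checkout 418/758 = 55.1%, Flow A 450/749 = 60.1% → Flow A
Flow A wins overall and in every traffic group — no reversal.

Yes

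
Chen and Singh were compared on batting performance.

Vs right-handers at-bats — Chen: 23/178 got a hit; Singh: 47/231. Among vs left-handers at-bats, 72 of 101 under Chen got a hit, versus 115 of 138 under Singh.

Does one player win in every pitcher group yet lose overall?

No

Vs right-handers: Chen 23/178 = 12.9%, Singh 47/231 = 20.3% → Singh
Vs left-handers: Chen 72/101 = 71.3%, Singh 115/138 = 83.3% → Singh
Overall: Chen 95/279 = 34.1%, Singh 162/369 = 43.9% → Singh
Singh wins overall and in every pitcher group — no reversal.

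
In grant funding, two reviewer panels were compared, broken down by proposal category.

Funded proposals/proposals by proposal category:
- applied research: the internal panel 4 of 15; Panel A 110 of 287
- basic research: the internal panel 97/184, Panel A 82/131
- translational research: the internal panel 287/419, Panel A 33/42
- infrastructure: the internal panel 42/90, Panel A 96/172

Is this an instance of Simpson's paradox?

Yes

Applied research: the internal panel 4/15 = 26.7%, Panel A 110/287 = 38.3% → Panel A
Basic research: the internal panel 97/184 = 52.7%, Panel A 82/131 = 62.6% → Panel A
Translational research: the internal panel 287/419 = 68.5%, Panel A 33/42 = 78.6% → Panel A
Infrastructure: the internal panel 42/90 = 46.7%, Panel A 96/172 = 55.8% → Panel A
Overall: the internal panel 430/708 = 60.7%, Panel A 321/632 = 50.8% → the internal panel
Panel A wins each proposal group but the internal panel wins overall — the comparison reverses. Panel A's proposals skew toward applied research, which has a lower base rate.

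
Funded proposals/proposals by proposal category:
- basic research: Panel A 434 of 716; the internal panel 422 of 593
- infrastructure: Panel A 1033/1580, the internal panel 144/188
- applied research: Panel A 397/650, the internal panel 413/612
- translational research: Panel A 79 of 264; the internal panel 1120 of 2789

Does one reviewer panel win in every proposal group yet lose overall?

Basic research: Panel A 434/716 = 60.6%, the internal panel 422/593 = 71.2% → the internal panel
Infrastructure: Panel A 1033/1580 = 65.4%, the internal panel 144/188 = 76.6% → the internal panel
Applied research: Panel A 397/650 = 61.1%, the internal panel 413/612 = 67.5% → the internal panel
Translational research: Panel A 79/264 = 29.9%, the internal panel 1120/2789 = 40.2% → the internal panel
Overall: Panel A 1943/3210 = 60.5%, the internal panel 2099/4182 = 50.2% → Panel A
The internal panel wins each proposal group but Panel A wins overall — the comparison reverses. The internal panel's proposals skew toward translational research, which has a lower base rate.

Yes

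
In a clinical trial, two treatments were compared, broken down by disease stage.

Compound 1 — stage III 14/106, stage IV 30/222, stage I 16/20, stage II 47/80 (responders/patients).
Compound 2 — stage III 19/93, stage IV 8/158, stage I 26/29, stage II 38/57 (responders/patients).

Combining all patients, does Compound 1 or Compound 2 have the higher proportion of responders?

Stage III: Compound 1 14/106 = 13.2%, Compound 2 19/93 = 20.4% → Compound 2
Stage IV: Compound 1 30/222 = 13.5%, Compound 2 8/158 = 5.1% → Compound 1
Stage I: Compound 1 16/20 = 80.0%, Compound 2 26/29 = 89.7% → Compound 2
Stage II: Compound 1 47/80 = 58.8%, Compound 2 38/57 = 66.7% → Compound 2
Overall: Compound 1 107/428 = 25.0%, Compound 2 91/337 = 27.0% → Compound 2
(Neither sweeps every disease group, but Compound 2 has the higher pooled rate.)

Compound 2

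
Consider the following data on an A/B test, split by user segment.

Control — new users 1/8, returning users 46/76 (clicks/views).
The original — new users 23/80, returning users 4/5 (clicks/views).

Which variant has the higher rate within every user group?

New users: Control 1/8 = 12.5%, the original 23/80 = 28.8% → the original
Returning users: Control 46/76 = 60.5%, the original 4/5 = 80.0% → the original
The original has the higher rate in both groups.

the original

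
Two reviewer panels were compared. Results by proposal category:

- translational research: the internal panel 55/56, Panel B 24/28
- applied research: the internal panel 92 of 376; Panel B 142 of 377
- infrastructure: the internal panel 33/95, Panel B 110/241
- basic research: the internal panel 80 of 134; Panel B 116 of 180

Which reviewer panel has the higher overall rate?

Translational research: the internal panel 55/56 = 98.2%, Panel B 24/28 = 85.7% → the internal panel
Applied research: the internal panel 92/376 = 24.5%, Panel B 142/377 = 37.7% → Panel B
Infrastructure: the internal panel 33/95 = 34.7%, Panel B 110/241 = 45.6% → Panel B
Basic research: the internal panel 80/134 = 59.7%, Panel B 116/180 = 64.4% → Panel B
Overall: the internal panel 260/661 = 39.3%, Panel B 392/826 = 47.5% → Panel B
(Neither sweeps every proposal group, but Panel B has the higher pooled rate.)

Panel B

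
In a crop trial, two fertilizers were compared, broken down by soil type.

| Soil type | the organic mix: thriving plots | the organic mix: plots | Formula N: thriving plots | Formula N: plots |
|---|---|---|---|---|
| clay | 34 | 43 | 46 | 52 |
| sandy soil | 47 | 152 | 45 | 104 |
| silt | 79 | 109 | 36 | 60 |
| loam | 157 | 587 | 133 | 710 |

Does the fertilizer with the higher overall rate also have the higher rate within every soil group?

No

Clay: the organic mix 34/43 = 79.1%, Formula N 46/52 = 88.5% → Formula N
Sandy soil: the organic mix 47/152 = 30.9%, Formula N 45/104 = 43.3% → Formula N
Silt: the organic mix 79/109 = 72.5%, Formula N 36/60 = 60.0% → the organic mix
Loam: the organic mix 157/587 = 26.7%, Formula N 133/710 = 18.7% → the organic mix
Overall: the organic mix 317/891 = 35.6%, Formula N 260/926 = 28.1% → the organic mix
Neither sweeps: the organic mix wins 2 of 4 groups, Formula N wins 2. The organic mix wins overall but not every group — no Simpson reversal.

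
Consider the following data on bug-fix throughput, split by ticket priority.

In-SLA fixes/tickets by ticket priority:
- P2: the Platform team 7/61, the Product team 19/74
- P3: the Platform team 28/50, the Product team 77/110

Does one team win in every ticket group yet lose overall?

No

P2: the Platform team 7/61 = 11.5%, the Product team 19/74 = 25.7% → the Product team
P3: the Platform team 28/50 = 56.0%, the Product team 77/110 = 70.0% → the Product team
Overall: the Platform team 35/111 = 31.5%, the Product team 96/184 = 52.2% → the Product team
The Product team wins overall and in every ticket group — no reversal.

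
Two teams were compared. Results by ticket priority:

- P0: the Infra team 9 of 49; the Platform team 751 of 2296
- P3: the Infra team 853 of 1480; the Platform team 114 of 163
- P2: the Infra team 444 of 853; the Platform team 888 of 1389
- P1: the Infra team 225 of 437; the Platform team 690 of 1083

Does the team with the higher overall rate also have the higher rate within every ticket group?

P0: the Infra team 9/49 = 18.4%, the Platform team 751/2296 = 32.7% → the Platform team
P3: the Infra team 853/1480 = 57.6%, the Platform team 114/163 = 69.9% → the Platform team
P2: the Infra team 444/853 = 52.1%, the Platform team 888/1389 = 63.9% → the Platform team
P1: the Infra team 225/437 = 51.5%, the Platform team 690/1083 = 63.7% → the Platform team
Overall: the Infra team 1531/2819 = 54.3%, the Platform team 2443/4931 = 49.5% → the Infra team
The Platform team wins each ticket group but the Infra team wins overall — the comparison reverses. The Platform team's tickets skew toward P0, which has a lower base rate.

No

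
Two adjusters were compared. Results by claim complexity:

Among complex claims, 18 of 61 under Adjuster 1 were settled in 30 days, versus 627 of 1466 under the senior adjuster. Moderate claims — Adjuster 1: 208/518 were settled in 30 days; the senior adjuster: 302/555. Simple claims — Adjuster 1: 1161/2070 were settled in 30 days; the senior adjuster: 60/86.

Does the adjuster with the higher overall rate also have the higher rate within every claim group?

Complex: Adjuster 1 18/61 = 29.5%, the senior adjuster 627/1466 = 42.8% → the senior adjuster
Moderate: Adjuster 1 208/518 = 40.2%, the senior adjuster 302/555 = 54.4% → the senior adjuster
Simple: Adjuster 1 1161/2070 = 56.1%, the senior adjuster 60/86 = 69.8% → the senior adjuster
Overall: Adjuster 1 1387/2649 = 52.4%, the senior adjuster 989/2107 = 46.9% → Adjuster 1
The senior adjuster wins each claim group but Adjuster 1 wins overall — the comparison reverses. The senior adjuster's claims skew toward complex, which has a lower base rate.

No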